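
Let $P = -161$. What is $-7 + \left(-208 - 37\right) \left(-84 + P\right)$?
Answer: $60018$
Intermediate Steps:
$-7 + \left(-208 - 37\right) \left(-84 + P\right) = -7 + \left(-208 - 37\right) \left(-84 - 161\right) = -7 - -60025 = -7 + 60025 = 60018$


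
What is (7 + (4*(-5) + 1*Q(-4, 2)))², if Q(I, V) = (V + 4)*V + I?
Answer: 25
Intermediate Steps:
Q(I, V) = I + V*(4 + V) (Q(I, V) = (4 + V)*V + I = V*(4 + V) + I = I + V*(4 + V))
(7 + (4*(-5) + 1*Q(-4, 2)))² = (7 + (4*(-5) + 1*(-4 + 2² + 4*2)))² = (7 + (-20 + 1*(-4 + 4 + 8)))² = (7 + (-20 + 1*8))² = (7 + (-20 + 8))² = (7 - 12)² = (-5)² = 25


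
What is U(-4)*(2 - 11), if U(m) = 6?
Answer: -54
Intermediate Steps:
U(-4)*(2 - 11) = 6*(2 - 11) = 6*(-9) = -54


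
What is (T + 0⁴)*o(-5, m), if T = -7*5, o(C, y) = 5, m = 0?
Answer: -175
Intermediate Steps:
T = -35
(T + 0⁴)*o(-5, m) = (-35 + 0⁴)*5 = (-35 + 0)*5 = -35*5 = -175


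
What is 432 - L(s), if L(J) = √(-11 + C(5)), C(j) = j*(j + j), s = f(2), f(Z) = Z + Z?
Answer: 432 - √39 ≈ 425.75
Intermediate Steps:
f(Z) = 2*Z
s = 4 (s = 2*2 = 4)
C(j) = 2*j² (C(j) = j*(2*j) = 2*j²)
L(J) = √39 (L(J) = √(-11 + 2*5²) = √(-11 + 2*25) = √(-11 + 50) = √39)
432 - L(s) = 432 - √39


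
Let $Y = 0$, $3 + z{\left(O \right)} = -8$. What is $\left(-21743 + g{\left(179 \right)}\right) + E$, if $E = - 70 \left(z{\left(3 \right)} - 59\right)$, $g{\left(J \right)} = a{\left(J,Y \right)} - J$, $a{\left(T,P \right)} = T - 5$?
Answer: $-16848$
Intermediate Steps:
$z{\left(O \right)} = -11$ ($z{\left(O \right)} = -3 - 8 = -11$)
$a{\left(T,P \right)} = -5 + T$
$g{\left(J \right)} = -5$ ($g{\left(J \right)} = \left(-5 + J\right) - J = -5$)
$E = 4900$ ($E = - 70 \left(-11 - 59\right) = \left(-70\right) \left(-70\right) = 4900$)
$\left(-21743 + g{\left(179 \right)}\right) + E = \left(-21743 - 5\right) + 4900 = -21748 + 4900 = -16848$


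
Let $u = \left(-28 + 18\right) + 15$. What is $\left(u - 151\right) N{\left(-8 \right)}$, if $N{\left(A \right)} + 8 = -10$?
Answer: $2628$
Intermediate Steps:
$u = 5$ ($u = -10 + 15 = 5$)
$N{\left(A \right)} = -18$ ($N{\left(A \right)} = -8 - 10 = -18$)
$\left(u - 151\right) N{\left(-8 \right)} = \left(5 - 151\right) \left(-18\right) = \left(-146\right) \left(-18\right) = 2628$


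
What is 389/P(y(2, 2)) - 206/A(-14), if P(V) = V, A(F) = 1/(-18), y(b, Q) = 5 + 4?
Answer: 33761/9 ≈ 3751.2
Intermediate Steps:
y(b, Q) = 9
A(F) = -1/18
389/P(y(2, 2)) - 206/A(-14) = 389/9 - 206/(-1/18) = 389*(1/9) - 206*(-18) = 389/9 + 3708 = 33761/9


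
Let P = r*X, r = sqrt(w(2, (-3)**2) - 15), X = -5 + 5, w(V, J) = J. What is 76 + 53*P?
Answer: 76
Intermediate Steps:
X = 0
r = I*sqrt(6) (r = sqrt((-3)**2 - 15) = sqrt(9 - 15) = sqrt(-6) = I*sqrt(6) ≈ 2.4495*I)
P = 0 (P = (I*sqrt(6))*0 = 0)
76 + 53*P = 76 + 53*0 = 76 + 0 = 76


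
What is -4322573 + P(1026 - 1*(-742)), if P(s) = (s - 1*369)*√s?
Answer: -4322573 + 2798*√442 ≈ -4.2638e+6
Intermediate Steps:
P(s) = √s*(-369 + s) (P(s) = (s - 369)*√s = (-369 + s)*√s = √s*(-369 + s))
-4322573 + P(1026 - 1*(-742)) = -4322573 + √(1026 - 1*(-742))*(-369 + (1026 - 1*(-742))) = -4322573 + √(1026 + 742)*(-369 + (1026 + 742)) = -4322573 + √1768*(-369 + 1768) = -4322573 + (2*√442)*1399 = -4322573 + 2798*√442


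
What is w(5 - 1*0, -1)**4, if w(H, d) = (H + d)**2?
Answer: 65536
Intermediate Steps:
w(5 - 1*0, -1)**4 = (((5 - 1*0) - 1)**2)**4 = (((5 + 0) - 1)**2)**4 = ((5 - 1)**2)**4 = (4**2)**4 = 16**4 = 65536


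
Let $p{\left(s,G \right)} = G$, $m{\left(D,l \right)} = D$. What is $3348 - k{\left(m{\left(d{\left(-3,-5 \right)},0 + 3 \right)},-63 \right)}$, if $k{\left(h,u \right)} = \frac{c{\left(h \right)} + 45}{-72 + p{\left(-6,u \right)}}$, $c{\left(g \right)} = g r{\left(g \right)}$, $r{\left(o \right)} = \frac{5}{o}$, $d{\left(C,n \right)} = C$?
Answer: $\frac{90406}{27} \approx 3348.4$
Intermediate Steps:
$c{\left(g \right)} = 5$ ($c{\left(g \right)} = g \frac{5}{g} = 5$)
$k{\left(h,u \right)} = \frac{50}{-72 + u}$ ($k{\left(h,u \right)} = \frac{5 + 45}{-72 + u} = \frac{50}{-72 + u}$)
$3348 - k{\left(m{\left(d{\left(-3,-5 \right)},0 + 3 \right)},-63 \right)} = 3348 - \frac{50}{-72 - 63} = 3348 - \frac{50}{-135} = 3348 - 50 \left(- \frac{1}{135}\right) = 3348 - - \frac{10}{27} = 3348 + \frac{10}{27} = \frac{90406}{27}$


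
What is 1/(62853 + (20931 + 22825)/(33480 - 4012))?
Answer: 7367/463048990 ≈ 1.5910e-5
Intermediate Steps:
1/(62853 + (20931 + 22825)/(33480 - 4012)) = 1/(62853 + 43756/29468) = 1/(62853 + 43756*(1/29468)) = 1/(62853 + 10939/7367) = 1/(463048990/7367) = 7367/463048990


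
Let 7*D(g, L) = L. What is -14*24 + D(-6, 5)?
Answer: -2347/7 ≈ -335.29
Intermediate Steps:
D(g, L) = L/7
-14*24 + D(-6, 5) = -14*24 + (⅐)*5 = -336 + 5/7 = -2347/7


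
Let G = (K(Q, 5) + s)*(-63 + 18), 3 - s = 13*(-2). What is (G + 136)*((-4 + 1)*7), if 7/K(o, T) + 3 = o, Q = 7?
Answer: 104811/4 ≈ 26203.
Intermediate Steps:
s = 29 (s = 3 - 13*(-2) = 3 - 1*(-26) = 3 + 26 = 29)
K(o, T) = 7/(-3 + o)
G = -5535/4 (G = (7/(-3 + 7) + 29)*(-63 + 18) = (7/4 + 29)*(-45) = (123/4)*(-45) = -5535/4 ≈ -1383.8)
(G + 136)*((-4 + 1)*7) = (-5535/4 + 136)*((-4 + 1)*7) = -(-14973)*7/4 = -4991/4*(-21) = 104811/4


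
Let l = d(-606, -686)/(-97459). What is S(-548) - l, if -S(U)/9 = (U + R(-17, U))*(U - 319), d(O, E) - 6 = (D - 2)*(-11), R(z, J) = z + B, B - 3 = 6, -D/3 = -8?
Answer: -422822753048/97459 ≈ -4.3385e+6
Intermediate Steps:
D = 24 (D = -3*(-8) = 24)
B = 9 (B = 3 + 6 = 9)
R(z, J) = 9 + z (R(z, J) = z + 9 = 9 + z)
d(O, E) = -236 (d(O, E) = 6 + (24 - 2)*(-11) = 6 + 22*(-11) = 6 - 242 = -236)
S(U) = -9*(-319 + U)*(-8 + U) (S(U) = -9*(U + (9 - 17))*(U - 319) = -9*(U - 8)*(-319 + U) = -9*(-8 + U)*(-319 + U) = -9*(-319 + U)*(-8 + U))
l = 236/97459 (l = -236/(-97459) = -236*(-1/97459) = 236/97459 ≈ 0.0024215)
S(-548) - l = (-22968 - 9*(-548)² + 2943*(-548)) - 1*236/97459 = (-22968 - 9*300304 - 1612764) - 236/97459 = (-22968 - 2702736 - 1612764) - 236/97459 = -4338468 - 236/97459 = -422822753048/97459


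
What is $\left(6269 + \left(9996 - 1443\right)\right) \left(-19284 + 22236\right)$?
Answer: $43754544$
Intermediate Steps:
$\left(6269 + \left(9996 - 1443\right)\right) \left(-19284 + 22236\right) = \left(6269 + 8553\right) 2952 = 14822 \cdot 2952 = 43754544$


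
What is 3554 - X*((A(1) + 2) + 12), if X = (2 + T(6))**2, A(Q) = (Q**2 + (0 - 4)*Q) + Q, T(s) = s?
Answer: 2786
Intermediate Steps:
A(Q) = Q**2 - 3*Q (A(Q) = (Q**2 - 4*Q) + Q = Q**2 - 3*Q)
X = 64 (X = (2 + 6)**2 = 8**2 = 64)
3554 - X*((A(1) + 2) + 12) = 3554 - 64*((1*(-3 + 1) + 2) + 12) = 3554 - 64*((1*(-2) + 2) + 12) = 3554 - 64*((-2 + 2) + 12) = 3554 - 64*(0 + 12) = 3554 - 64*12 = 3554 - 1*768 = 3554 - 768 = 2786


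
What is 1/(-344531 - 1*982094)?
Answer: -1/1326625 ≈ -7.5379e-7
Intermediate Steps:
1/(-344531 - 1*982094) = 1/(-344531 - 982094) = 1/(-1326625) = -1/1326625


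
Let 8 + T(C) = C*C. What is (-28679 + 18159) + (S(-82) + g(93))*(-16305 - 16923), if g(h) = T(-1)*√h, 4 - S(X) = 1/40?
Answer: -1426013/10 + 232596*√93 ≈ 2.1005e+6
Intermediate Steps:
T(C) = -8 + C² (T(C) = -8 + C*C = -8 + C²)
S(X) = 159/40 (S(X) = 4 - 1/40 = 159/40)
g(h) = -7*√h (g(h) = (-8 + (-1)²)*√h = (-8 + 1)*√h = -7*√h)
(-28679 + 18159) + (S(-82) + g(93))*(-16305 - 16923) = (-28679 + 18159) + (159/40 - 7*√93)*(-16305 - 16923) = -10520 + (159/40 - 7*√93)*(-33228) = -10520 + (-1320813/10 + 232596*√93) = -1426013/10 + 232596*√93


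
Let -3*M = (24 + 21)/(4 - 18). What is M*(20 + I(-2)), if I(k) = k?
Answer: 135/7 ≈ 19.286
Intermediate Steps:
M = 15/14 (M = -(24 + 21)/(3*(4 - 18)) = -15/(-14) = -15*(-1)/14 = -⅓*(-45/14) = 15/14 ≈ 1.0714)
M*(20 + I(-2)) = 15*(20 - 2)/14 = (15/14)*18 = 135/7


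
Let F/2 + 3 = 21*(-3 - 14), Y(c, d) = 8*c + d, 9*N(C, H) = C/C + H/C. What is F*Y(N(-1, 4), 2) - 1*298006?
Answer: -297526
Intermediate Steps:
N(C, H) = ⅑ + H/(9*C) (N(C, H) = (C/C + H/C)/9 = (1 + H/C)/9 = ⅑ + H/(9*C))
Y(c, d) = d + 8*c
F = -720 (F = -6 + 2*(21*(-3 - 14)) = -6 + 2*(21*(-17)) = -6 + 2*(-357) = -6 - 714 = -720)
F*Y(N(-1, 4), 2) - 1*298006 = -720*(2 + 8*((⅑)*(-1 + 4)/(-1))) - 1*298006 = -720*(2 + 8*((⅑)*(-1)*3)) - 298006 = -720*(2 + 8*(-⅓)) - 298006 = -720*(2 - 8/3) - 298006 = -720*(-⅔) - 298006 = 480 - 298006 = -297526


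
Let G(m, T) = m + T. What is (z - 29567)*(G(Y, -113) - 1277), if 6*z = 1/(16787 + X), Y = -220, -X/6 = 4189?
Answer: 1192023468475/25041 ≈ 4.7603e+7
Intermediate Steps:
X = -25134 (X = -6*4189 = -25134)
z = -1/50082 (z = 1/(6*(16787 - 25134)) = (⅙)/(-8347) = (⅙)*(-1/8347) = -1/50082 ≈ -1.9967e-5)
G(m, T) = T + m
(z - 29567)*(G(Y, -113) - 1277) = (-1/50082 - 29567)*((-113 - 220) - 1277) = -1480774495*(-333 - 1277)/50082 = -1480774495/50082*(-1610) = 1192023468475/25041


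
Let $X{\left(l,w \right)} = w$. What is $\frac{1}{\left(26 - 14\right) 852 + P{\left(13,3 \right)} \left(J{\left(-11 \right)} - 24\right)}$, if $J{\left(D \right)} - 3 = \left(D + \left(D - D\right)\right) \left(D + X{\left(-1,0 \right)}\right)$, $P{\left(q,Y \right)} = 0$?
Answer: $\frac{1}{10224} \approx 9.7809 \cdot 10^{-5}$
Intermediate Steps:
$J{\left(D \right)} = 3 + D^{2}$ ($J{\left(D \right)} = 3 + \left(D + \left(D - D\right)\right) \left(D + 0\right) = 3 + \left(D + 0\right) D = 3 + D D = 3 + D^{2}$)
$\frac{1}{\left(26 - 14\right) 852 + P{\left(13,3 \right)} \left(J{\left(-11 \right)} - 24\right)} = \frac{1}{\left(26 - 14\right) 852 + 0 \left(\left(3 + \left(-11\right)^{2}\right) - 24\right)} = \frac{1}{\left(26 - 14\right) 852 + 0 \left(\left(3 + 121\right) - 24\right)} = \frac{1}{12 \cdot 852 + 0 \left(124 - 24\right)} = \frac{1}{10224 + 0 \cdot 100} = \frac{1}{10224 + 0} = \frac{1}{10224}$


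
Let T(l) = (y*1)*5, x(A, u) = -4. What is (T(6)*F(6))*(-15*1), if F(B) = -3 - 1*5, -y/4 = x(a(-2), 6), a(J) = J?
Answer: 9600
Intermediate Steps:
y = 16 (y = -4*(-4) = 16)
T(l) = 80 (T(l) = (16*1)*5 = 16*5 = 80)
F(B) = -8 (F(B) = -3 - 5 = -8)
(T(6)*F(6))*(-15*1) = (80*(-8))*(-15*1) = -640*(-15) = 9600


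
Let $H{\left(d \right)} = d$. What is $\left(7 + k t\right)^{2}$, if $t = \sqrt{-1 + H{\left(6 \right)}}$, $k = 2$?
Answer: $69 + 28 \sqrt{5} \approx 131.61$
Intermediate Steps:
$t = \sqrt{5}$ ($t = \sqrt{-1 + 6} = \sqrt{5} \approx 2.2361$)
$\left(7 + k t\right)^{2} = \left(7 + 2 \sqrt{5}\right)^{2}$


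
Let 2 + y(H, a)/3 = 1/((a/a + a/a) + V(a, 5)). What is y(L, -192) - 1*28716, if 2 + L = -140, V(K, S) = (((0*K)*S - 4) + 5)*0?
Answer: -57441/2 ≈ -28721.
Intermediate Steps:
V(K, S) = 0 (V(K, S) = ((0*S - 4) + 5)*0 = ((0 - 4) + 5)*0 = (-4 + 5)*0 = 1*0 = 0)
L = -142 (L = -2 - 140 = -142)
y(H, a) = -9/2 (y(H, a) = -6 + 3/((a/a + a/a) + 0) = -6 + 3/((1 + 1) + 0) = -6 + 3/(2 + 0) = -6 + 3/2 = -9/2)
y(L, -192) - 1*28716 = -9/2 - 1*28716 = -9/2 - 28716 = -57441/2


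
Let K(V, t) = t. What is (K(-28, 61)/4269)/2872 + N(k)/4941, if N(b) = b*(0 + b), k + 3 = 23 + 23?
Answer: 7556697211/20193155496 ≈ 0.37422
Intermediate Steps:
k = 43 (k = -3 + (23 + 23) = -3 + 46 = 43)
N(b) = b² (N(b) = b*b = b²)
(K(-28, 61)/4269)/2872 + N(k)/4941 = (61/4269)/2872 + 43²/4941 = (61*(1/4269))*(1/2872) + 1849*(1/4941) = (61/4269)*(1/2872) + 1849/4941 = 61/12260568 + 1849/4941 = 7556697211/20193155496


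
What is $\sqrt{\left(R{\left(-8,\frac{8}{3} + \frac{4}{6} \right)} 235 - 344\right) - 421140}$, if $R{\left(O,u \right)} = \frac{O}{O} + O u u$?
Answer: $\frac{119 i \sqrt{281}}{3} \approx 664.93 i$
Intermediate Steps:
$R{\left(O,u \right)} = 1 + O u^{2}$
$\sqrt{\left(R{\left(-8,\frac{8}{3} + \frac{4}{6} \right)} 235 - 344\right) - 421140} = \sqrt{\left(\left(1 - 8 \left(\frac{8}{3} + \frac{4}{6}\right)^{2}\right) 235 - 344\right) - 421140} = \sqrt{\left(\left(1 - 8 \left(8 \cdot \frac{1}{3} + 4 \cdot \frac{1}{6}\right)^{2}\right) 235 - 344\right) - 421140} = \sqrt{\left(\left(1 - 8 \left(\frac{8}{3} + \frac{2}{3}\right)^{2}\right) 235 - 344\right) - 421140} = \sqrt{\left(\left(1 - 8 \left(\frac{10}{3}\right)^{2}\right) 235 - 344\right) - 421140} = \sqrt{\left(\left(1 - \frac{800}{9}\right) 235 - 344\right) - 421140} = \sqrt{\left(\left(- \frac{791}{9}\right) 235 - 344\right) - 421140} = \sqrt{\left(- \frac{185885}{9} - 344\right) - 421140} = \sqrt{- \frac{188981}{9} - 421140} = \sqrt{- \frac{3979241}{9}} = \frac{119 i \sqrt{281}}{3}$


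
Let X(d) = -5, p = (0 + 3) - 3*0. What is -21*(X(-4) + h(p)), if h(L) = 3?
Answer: 42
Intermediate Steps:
p = 3 (p = 3 + 0 = 3)
-21*(X(-4) + h(p)) = -21*(-5 + 3) = -21*(-2) = 42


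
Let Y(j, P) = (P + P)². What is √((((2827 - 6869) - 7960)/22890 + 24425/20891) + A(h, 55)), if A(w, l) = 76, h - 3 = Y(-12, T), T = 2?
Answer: √4381601911196330730/239097495 ≈ 8.7547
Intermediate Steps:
Y(j, P) = 4*P² (Y(j, P) = (2*P)² = 4*P²)
h = 19 (h = 3 + 4*2² = 3 + 4*4 = 3 + 16 = 19)
√((((2827 - 6869) - 7960)/22890 + 24425/20891) + A(h, 55)) = √((((2827 - 6869) - 7960)/22890 + 24425/20891) + 76) = √(((-4042 - 7960)*(1/22890) + 24425*(1/20891)) + 76) = √((-12002*1/22890 + 24425/20891) + 76) = √((-6001/11445 + 24425/20891) + 76) = √(154177234/239097495 + 76) = √(18325586854/239097495) = √4381601911196330730/239097495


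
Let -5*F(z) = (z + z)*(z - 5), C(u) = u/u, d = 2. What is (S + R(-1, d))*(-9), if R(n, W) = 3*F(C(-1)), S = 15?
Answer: -891/5 ≈ -178.20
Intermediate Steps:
C(u) = 1
F(z) = -2*z*(-5 + z)/5 (F(z) = -(z + z)*(z - 5)/5 = -2*z*(-5 + z)/5)
R(n, W) = 24/5 (R(n, W) = 3*((2/5)*1*(5 - 1*1)) = 3*((2/5)*1*(5 - 1)) = 3*((2/5)*1*4) = 3*(8/5) = 24/5)
(S + R(-1, d))*(-9) = (15 + 24/5)*(-9) = (99/5)*(-9) = -891/5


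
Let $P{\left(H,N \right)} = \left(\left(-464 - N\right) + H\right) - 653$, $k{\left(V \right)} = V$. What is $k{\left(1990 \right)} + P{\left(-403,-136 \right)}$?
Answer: $606$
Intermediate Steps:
$P{\left(H,N \right)} = -1117 + H - N$ ($P{\left(H,N \right)} = \left(-464 + H - N\right) - 653 = -1117 + H - N$)
$k{\left(1990 \right)} + P{\left(-403,-136 \right)} = 1990 - 1384 = 606$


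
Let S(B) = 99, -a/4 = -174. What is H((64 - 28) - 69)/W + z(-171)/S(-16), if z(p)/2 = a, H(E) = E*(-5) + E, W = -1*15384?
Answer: 594485/42306 ≈ 14.052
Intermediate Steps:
a = 696 (a = -4*(-174) = 696)
W = -15384
H(E) = -4*E (H(E) = -5*E + E = -4*E)
z(p) = 1392 (z(p) = 2*696 = 1392)
H((64 - 28) - 69)/W + z(-171)/S(-16) = -4*((64 - 28) - 69)/(-15384) + 1392/99 = -4*(36 - 69)*(-1/15384) + 1392*(1/99) = -4*(-33)*(-1/15384) + 464/33 = 132*(-1/15384) + 464/33 = -11/1282 + 464/33 = 594485/42306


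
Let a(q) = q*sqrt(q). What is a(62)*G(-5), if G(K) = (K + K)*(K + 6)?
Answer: -620*sqrt(62) ≈ -4881.9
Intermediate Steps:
G(K) = 2*K*(6 + K) (G(K) = (2*K)*(6 + K) = 2*K*(6 + K))
a(q) = q**(3/2)
a(62)*G(-5) = 62**(3/2)*(2*(-5)*(6 - 5)) = (62*sqrt(62))*(2*(-5)*1) = (62*sqrt(62))*(-10) = -620*sqrt(62)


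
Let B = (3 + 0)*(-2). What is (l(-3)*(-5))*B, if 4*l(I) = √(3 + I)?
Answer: 0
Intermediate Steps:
B = -6 (B = 3*(-2) = -6)
l(I) = √(3 + I)/4
(l(-3)*(-5))*B = ((√(3 - 3)/4)*(-5))*(-6) = ((√0/4)*(-5))*(-6) = (((¼)*0)*(-5))*(-6) = (0*(-5))*(-6) = 0*(-6) = 0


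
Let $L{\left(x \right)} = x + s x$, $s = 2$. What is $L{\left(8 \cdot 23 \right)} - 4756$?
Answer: $-4204$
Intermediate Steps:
$L{\left(x \right)} = 3 x$ ($L{\left(x \right)} = x + 2 x = 3 x$)
$L{\left(8 \cdot 23 \right)} - 4756 = 3 \cdot 8 \cdot 23 - 4756 = 3 \cdot 184 - 4756 = 552 - 4756 = -4204$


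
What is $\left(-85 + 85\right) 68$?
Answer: $0$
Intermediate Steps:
$\left(-85 + 85\right) 68 = 0 \cdot 68 = 0$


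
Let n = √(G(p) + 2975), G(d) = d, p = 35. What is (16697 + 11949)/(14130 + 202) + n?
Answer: 14323/7166 + √3010 ≈ 56.862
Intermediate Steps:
n = √3010 (n = √(35 + 2975) = √3010 ≈ 54.863)
(16697 + 11949)/(14130 + 202) + n = (16697 + 11949)/(14130 + 202) + √3010 = 28646/14332 + √3010 = 28646*(1/14332) + √3010 = 14323/7166 + √3010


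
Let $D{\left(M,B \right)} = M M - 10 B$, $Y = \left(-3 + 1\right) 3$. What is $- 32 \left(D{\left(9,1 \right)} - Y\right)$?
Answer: $-2464$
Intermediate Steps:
$Y = -6$ ($Y = \left(-2\right) 3 = -6$)
$D{\left(M,B \right)} = M^{2} - 10 B$
$- 32 \left(D{\left(9,1 \right)} - Y\right) = - 32 \left(\left(9^{2} - 10\right) - -6\right) = - 32 \left(\left(81 - 10\right) + 6\right) = - 32 \left(71 + 6\right) = \left(-32\right) 77 = -2464$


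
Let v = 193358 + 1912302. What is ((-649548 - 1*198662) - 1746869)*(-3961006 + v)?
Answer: 4814769442334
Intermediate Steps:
v = 2105660
((-649548 - 1*198662) - 1746869)*(-3961006 + v) = ((-649548 - 1*198662) - 1746869)*(-3961006 + 2105660) = ((-649548 - 198662) - 1746869)*(-1855346) = (-848210 - 1746869)*(-1855346) = -2595079*(-1855346) = 4814769442334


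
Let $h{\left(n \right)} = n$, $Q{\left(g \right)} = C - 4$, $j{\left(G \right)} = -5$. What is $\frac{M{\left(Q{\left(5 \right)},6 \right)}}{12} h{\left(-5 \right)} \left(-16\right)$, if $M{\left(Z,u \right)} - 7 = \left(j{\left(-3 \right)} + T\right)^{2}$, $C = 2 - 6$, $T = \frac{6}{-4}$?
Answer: $\frac{985}{3} \approx 328.33$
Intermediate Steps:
$T = - \frac{3}{2}$ ($T = 6 \left(- \frac{1}{4}\right) = - \frac{3}{2} \approx -1.5$)
$C = -4$ ($C = 2 - 6 = -4$)
$Q{\left(g \right)} = -8$ ($Q{\left(g \right)} = -4 - 4 = -8$)
$M{\left(Z,u \right)} = \frac{197}{4}$ ($M{\left(Z,u \right)} = 7 + \left(-5 - \frac{3}{2}\right)^{2} = 7 + \left(- \frac{13}{2}\right)^{2} = 7 + \frac{169}{4} = \frac{197}{4}$)
$\frac{M{\left(Q{\left(5 \right)},6 \right)}}{12} h{\left(-5 \right)} \left(-16\right) = \frac{197}{4 \cdot 12} \left(-5\right) \left(-16\right) = \frac{197}{4} \cdot \frac{1}{12} \left(-5\right) \left(-16\right) = \frac{197}{48} \left(-5\right) \left(-16\right) = \left(- \frac{985}{48}\right) \left(-16\right) = \frac{985}{3}$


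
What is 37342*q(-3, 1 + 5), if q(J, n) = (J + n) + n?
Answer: 336078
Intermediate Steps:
q(J, n) = J + 2*n
37342*q(-3, 1 + 5) = 37342*(-3 + 2*(1 + 5)) = 37342*(-3 + 2*6) = 37342*(-3 + 12) = 37342*9 = 336078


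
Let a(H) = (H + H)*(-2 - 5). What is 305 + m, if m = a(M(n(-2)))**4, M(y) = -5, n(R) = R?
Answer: 24010305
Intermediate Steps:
a(H) = -14*H (a(H) = (2*H)*(-7) = -14*H)
m = 24010000 (m = (-14*(-5))**4 = 70**4 = 24010000)
305 + m = 305 + 24010000 = 24010305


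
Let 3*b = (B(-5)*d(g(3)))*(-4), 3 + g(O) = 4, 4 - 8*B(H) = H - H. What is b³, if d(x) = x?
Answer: -8/27 ≈ -0.29630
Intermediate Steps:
B(H) = ½ (B(H) = ½ - (H - H)/8 = ½ - ⅛*0 = ½ + 0 = ½)
g(O) = 1 (g(O) = -3 + 4 = 1)
b = -⅔ (b = (((½)*1)*(-4))/3 = ((½)*(-4))/3 = (⅓)*(-2) = -⅔ ≈ -0.66667)
b³ = (-⅔)³ = -8/27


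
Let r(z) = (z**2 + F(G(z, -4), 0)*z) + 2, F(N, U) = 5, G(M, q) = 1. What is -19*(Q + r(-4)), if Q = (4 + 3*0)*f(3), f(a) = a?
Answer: -190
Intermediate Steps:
Q = 12 (Q = (4 + 3*0)*3 = (4 + 0)*3 = 4*3 = 12)
r(z) = 2 + z**2 + 5*z (r(z) = (z**2 + 5*z) + 2 = 2 + z**2 + 5*z)
-19*(Q + r(-4)) = -19*(12 + (2 + (-4)**2 + 5*(-4))) = -19*(12 + (2 + 16 - 20)) = -19*(12 - 2) = -19*10 = -190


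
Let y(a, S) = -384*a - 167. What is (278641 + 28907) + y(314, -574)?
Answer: 186805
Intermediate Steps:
y(a, S) = -167 - 384*a
(278641 + 28907) + y(314, -574) = (278641 + 28907) + (-167 - 384*314) = 307548 + (-167 - 120576) = 307548 - 120743 = 186805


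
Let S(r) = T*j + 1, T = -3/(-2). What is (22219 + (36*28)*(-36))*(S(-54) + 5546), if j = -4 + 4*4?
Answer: -78293985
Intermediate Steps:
j = 12 (j = -4 + 16 = 12)
T = 3/2 (T = -3*(-½) = 3/2 ≈ 1.5000)
S(r) = 19 (S(r) = (3/2)*12 + 1 = 18 + 1 = 19)
(22219 + (36*28)*(-36))*(S(-54) + 5546) = (22219 + (36*28)*(-36))*(19 + 5546) = (22219 + 1008*(-36))*5565 = (22219 - 36288)*5565 = -14069*5565 = -78293985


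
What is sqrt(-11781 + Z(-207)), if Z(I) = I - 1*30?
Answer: I*sqrt(12018) ≈ 109.63*I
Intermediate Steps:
Z(I) = -30 + I (Z(I) = I - 30 = -30 + I)
sqrt(-11781 + Z(-207)) = sqrt(-11781 + (-30 - 207)) = sqrt(-11781 - 237) = sqrt(-12018) = I*sqrt(12018)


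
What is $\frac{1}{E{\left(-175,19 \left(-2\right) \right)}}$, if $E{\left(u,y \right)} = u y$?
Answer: $\frac{1}{6650} \approx 0.00015038$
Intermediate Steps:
$\frac{1}{E{\left(-175,19 \left(-2\right) \right)}} = \frac{1}{\left(-175\right) 19 \left(-2\right)} = \frac{1}{\left(-175\right) \left(-38\right)} = \frac{1}{6650}$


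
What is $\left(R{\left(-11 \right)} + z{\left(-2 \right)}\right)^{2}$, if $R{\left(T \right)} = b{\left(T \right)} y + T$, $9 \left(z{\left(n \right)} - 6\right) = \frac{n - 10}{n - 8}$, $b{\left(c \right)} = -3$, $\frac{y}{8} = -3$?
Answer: $\frac{1014049}{225} \approx 4506.9$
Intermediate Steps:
$y = -24$ ($y = 8 \left(-3\right) = -24$)
$z{\left(n \right)} = 6 + \frac{-10 + n}{9 \left(-8 + n\right)}$ ($z{\left(n \right)} = 6 + \frac{\left(n - 10\right) \frac{1}{n - 8}}{9} = 6 + \frac{\left(-10 + n\right) \frac{1}{-8 + n}}{9} = 6 + \frac{\frac{1}{-8 + n} \left(-10 + n\right)}{9} = 6 + \frac{-10 + n}{9 \left(-8 + n\right)}$)
$R{\left(T \right)} = 72 + T$ ($R{\left(T \right)} = \left(-3\right) \left(-24\right) + T = 72 + T$)
$\left(R{\left(-11 \right)} + z{\left(-2 \right)}\right)^{2} = \left(\left(72 - 11\right) + \frac{-442 + 55 \left(-2\right)}{9 \left(-8 - 2\right)}\right)^{2} = \left(61 + \frac{-442 - 110}{9 \left(-10\right)}\right)^{2} = \left(61 + \frac{1}{9} \left(- \frac{1}{10}\right) \left(-552\right)\right)^{2} = \left(61 + \frac{92}{15}\right)^{2} = \left(\frac{1007}{15}\right)^{2} = \frac{1014049}{225}$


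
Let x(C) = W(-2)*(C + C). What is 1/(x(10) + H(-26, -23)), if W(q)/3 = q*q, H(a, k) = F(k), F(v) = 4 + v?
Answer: 1/221 ≈ 0.0045249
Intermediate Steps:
H(a, k) = 4 + k
W(q) = 3*q**2 (W(q) = 3*(q*q) = 3*q**2)
x(C) = 24*C (x(C) = (3*(-2)**2)*(C + C) = (3*4)*(2*C) = 12*(2*C) = 24*C)
1/(x(10) + H(-26, -23)) = 1/(24*10 + (4 - 23)) = 1/(240 - 19) = 1/221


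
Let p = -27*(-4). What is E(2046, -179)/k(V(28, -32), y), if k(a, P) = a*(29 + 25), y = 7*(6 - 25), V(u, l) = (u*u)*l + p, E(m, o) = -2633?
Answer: 2633/1348920 ≈ 0.0019519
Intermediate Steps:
p = 108
V(u, l) = 108 + l*u² (V(u, l) = (u*u)*l + 108 = u²*l + 108 = l*u² + 108 = 108 + l*u²)
y = -133 (y = 7*(-19) = -133)
k(a, P) = 54*a (k(a, P) = a*54 = 54*a)
E(2046, -179)/k(V(28, -32), y) = -2633*1/(54*(108 - 32*28²)) = -2633*1/(54*(108 - 32*784)) = -2633*1/(54*(108 - 25088)) = -2633/(54*(-24980)) = -2633/(-1348920) = -2633*(-1/1348920) = 2633/1348920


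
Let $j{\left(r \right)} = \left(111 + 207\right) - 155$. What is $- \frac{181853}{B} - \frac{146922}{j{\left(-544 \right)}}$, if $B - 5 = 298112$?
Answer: $- \frac{43829587913}{48593071} \approx -901.97$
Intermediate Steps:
$j{\left(r \right)} = 163$ ($j{\left(r \right)} = 318 - 155 = 163$)
$B = 298117$ ($B = 5 + 298112 = 298117$)
$- \frac{181853}{B} - \frac{146922}{j{\left(-544 \right)}} = - \frac{181853}{298117} - \frac{146922}{163} = - \frac{43829587913}{48593071}$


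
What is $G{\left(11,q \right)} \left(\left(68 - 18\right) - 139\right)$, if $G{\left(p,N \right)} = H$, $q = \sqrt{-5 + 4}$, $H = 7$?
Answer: $-623$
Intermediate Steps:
$q = i$ ($q = \sqrt{-1} = i \approx 1.0 i$)
$G{\left(p,N \right)} = 7$
$G{\left(11,q \right)} \left(\left(68 - 18\right) - 139\right) = 7 \left(\left(68 - 18\right) - 139\right) = 7 \left(50 - 139\right) = 7 \left(-89\right) = -623$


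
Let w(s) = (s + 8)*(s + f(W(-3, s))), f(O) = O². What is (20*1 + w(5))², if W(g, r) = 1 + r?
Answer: 305809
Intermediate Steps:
w(s) = (8 + s)*(s + (1 + s)²) (w(s) = (s + 8)*(s + (1 + s)²) = (8 + s)*(s + (1 + s)²))
(20*1 + w(5))² = (20*1 + (8 + 5³ + 11*5² + 25*5))² = (20 + (8 + 125 + 11*25 + 125))² = (20 + (8 + 125 + 275 + 125))² = (20 + 533)² = 553² = 305809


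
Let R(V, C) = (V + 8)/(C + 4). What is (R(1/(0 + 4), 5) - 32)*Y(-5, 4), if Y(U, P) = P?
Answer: -373/3 ≈ -124.33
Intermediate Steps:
R(V, C) = (8 + V)/(4 + C)
(R(1/(0 + 4), 5) - 32)*Y(-5, 4) = ((8 + 1/(0 + 4))/(4 + 5) - 32)*4 = ((8 + 1/4)/9 - 32)*4 = ((1/9)*(33/4) - 32)*4 = (11/12 - 32)*4 = -373/12*4 = -373/3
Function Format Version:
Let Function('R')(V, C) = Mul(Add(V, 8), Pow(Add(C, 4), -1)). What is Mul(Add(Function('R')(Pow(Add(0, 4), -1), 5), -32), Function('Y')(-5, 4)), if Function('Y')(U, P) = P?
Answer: Rational(-373, 3) ≈ -124.33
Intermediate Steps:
Function('R')(V, C) = Mul(Pow(Add(4, C), -1), Add(8, V)) (Function('R')(V, C) = Mul(Add(8, V), Pow(Add(4, C), -1)) = Mul(Pow(Add(4, C), -1), Add(8, V)))
Mul(Add(Function('R')(Pow(Add(0, 4), -1), 5), -32), Function('Y')(-5, 4)) = Mul(Add(Mul(Pow(Add(4, 5), -1), Add(8, Pow(Add(0, 4), -1))), -32), 4) = Mul(Add(Mul(Pow(9, -1), Add(8, Pow(4, -1))), -32), 4) = Mul(Add(Mul(Rational(1, 9), Add(8, Rational(1, 4))), -32), 4) = Mul(Add(Mul(Rational(1, 9), Rational(33, 4)), -32), 4) = Mul(Add(Rational(11, 12), -32), 4) = Mul(Rational(-373, 12), 4) = Rational(-373, 3)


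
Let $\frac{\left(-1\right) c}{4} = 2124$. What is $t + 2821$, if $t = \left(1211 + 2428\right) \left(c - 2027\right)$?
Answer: $-38290376$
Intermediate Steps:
$c = -8496$ ($c = \left(-4\right) 2124 = -8496$)
$t = -38293197$ ($t = \left(1211 + 2428\right) \left(-8496 - 2027\right) = 3639 \left(-10523\right) = -38293197$)
$t + 2821 = -38293197 + 2821 = -38290376$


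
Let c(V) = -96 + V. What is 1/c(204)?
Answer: 1/108 ≈ 0.0092593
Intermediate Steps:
1/c(204) = 1/(-96 + 204) = 1/108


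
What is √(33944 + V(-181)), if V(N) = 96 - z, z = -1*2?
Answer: √34042 ≈ 184.50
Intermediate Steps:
z = -2
V(N) = 98 (V(N) = 96 - 1*(-2) = 96 + 2 = 98)
√(33944 + V(-181)) = √(33944 + 98) = √34042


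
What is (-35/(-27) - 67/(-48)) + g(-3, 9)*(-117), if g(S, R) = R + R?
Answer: -908629/432 ≈ -2103.3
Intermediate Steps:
g(S, R) = 2*R
(-35/(-27) - 67/(-48)) + g(-3, 9)*(-117) = (-35/(-27) - 67/(-48)) + (2*9)*(-117) = (-35*(-1/27) - 67*(-1/48)) + 18*(-117) = (35/27 + 67/48) - 2106 = 1163/432 - 2106 = -908629/432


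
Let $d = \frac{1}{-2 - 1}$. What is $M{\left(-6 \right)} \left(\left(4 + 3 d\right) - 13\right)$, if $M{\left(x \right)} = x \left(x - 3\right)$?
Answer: $-540$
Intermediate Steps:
$d = - \frac{1}{3}$ ($d = \frac{1}{-3} = - \frac{1}{3} \approx -0.33333$)
$M{\left(x \right)} = x \left(-3 + x\right)$
$M{\left(-6 \right)} \left(\left(4 + 3 d\right) - 13\right) = - 6 \left(-3 - 6\right) \left(\left(4 + 3 \left(- \frac{1}{3}\right)\right) - 13\right) = \left(-6\right) \left(-9\right) \left(\left(4 - 1\right) - 13\right) = 54 \left(3 - 13\right) = 54 \left(-10\right) = -540$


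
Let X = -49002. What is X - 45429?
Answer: -94431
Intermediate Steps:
X - 45429 = -49002 - 45429 = -94431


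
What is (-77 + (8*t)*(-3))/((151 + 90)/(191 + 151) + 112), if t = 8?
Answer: -91998/38545 ≈ -2.3868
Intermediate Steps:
(-77 + (8*t)*(-3))/((151 + 90)/(191 + 151) + 112) = (-77 + (8*8)*(-3))/((151 + 90)/(191 + 151) + 112) = (-77 + 64*(-3))/(241/342 + 112) = (-77 - 192)/(241*(1/342) + 112) = -269/(241/342 + 112) = -269/38545/342 = -269*342/38545 = -91998/38545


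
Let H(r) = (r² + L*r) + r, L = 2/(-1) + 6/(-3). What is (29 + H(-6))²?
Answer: 6889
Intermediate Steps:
L = -4 (L = 2*(-1) + 6*(-⅓) = -2 - 2 = -4)
H(r) = r² - 3*r (H(r) = (r² - 4*r) + r = r² - 3*r)
(29 + H(-6))² = (29 - 6*(-3 - 6))² = (29 - 6*(-9))² = (29 + 54)² = 83² = 6889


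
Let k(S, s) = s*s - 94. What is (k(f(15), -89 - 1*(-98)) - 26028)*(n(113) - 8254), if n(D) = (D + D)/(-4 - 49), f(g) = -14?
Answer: 11397833208/53 ≈ 2.1505e+8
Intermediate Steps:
n(D) = -2*D/53 (n(D) = (2*D)/(-53) = (2*D)*(-1/53) = -2*D/53)
k(S, s) = -94 + s² (k(S, s) = s² - 94 = -94 + s²)
(k(f(15), -89 - 1*(-98)) - 26028)*(n(113) - 8254) = ((-94 + (-89 - 1*(-98))²) - 26028)*(-2/53*113 - 8254) = ((-94 + (-89 + 98)²) - 26028)*(-226/53 - 8254) = ((-94 + 9²) - 26028)*(-437688/53) = ((-94 + 81) - 26028)*(-437688/53) = (-13 - 26028)*(-437688/53) = -26041*(-437688/53) = 11397833208/53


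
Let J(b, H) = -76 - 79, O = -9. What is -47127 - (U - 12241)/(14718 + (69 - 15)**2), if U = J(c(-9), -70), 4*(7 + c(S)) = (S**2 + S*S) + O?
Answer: -138504187/2939 ≈ -47126.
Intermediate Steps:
c(S) = -37/4 + S**2/2 (c(S) = -7 + ((S**2 + S*S) - 9)/4 = -7 + ((S**2 + S**2) - 9)/4 = -7 + (2*S**2 - 9)/4 = -7 + (-9 + 2*S**2)/4 = -7 + (-9/4 + S**2/2) = -37/4 + S**2/2)
J(b, H) = -155
U = -155
-47127 - (U - 12241)/(14718 + (69 - 15)**2) = -47127 - (-155 - 12241)/(14718 + (69 - 15)**2) = -47127 - (-12396)/(14718 + 54**2) = -47127 - (-12396)/(14718 + 2916) = -47127 - (-12396)/17634 = -47127 - 1*(-2066/2939) = -47127 + 2066/2939 = -138504187/2939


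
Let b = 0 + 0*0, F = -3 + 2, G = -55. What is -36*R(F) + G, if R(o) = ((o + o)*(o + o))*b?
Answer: -55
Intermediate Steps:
F = -1
b = 0 (b = 0 + 0 = 0)
R(o) = 0 (R(o) = ((o + o)*(o + o))*0 = ((2*o)*(2*o))*0 = (4*o**2)*0 = 0)
-36*R(F) + G = -36*0 - 55 = 0 - 55 = -55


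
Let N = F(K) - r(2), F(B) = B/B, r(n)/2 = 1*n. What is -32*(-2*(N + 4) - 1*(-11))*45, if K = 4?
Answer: -12960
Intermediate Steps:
r(n) = 2*n (r(n) = 2*(1*n) = 2*n)
F(B) = 1
N = -3 (N = 1 - 2*2 = 1 - 1*4 = 1 - 4 = -3)
-32*(-2*(N + 4) - 1*(-11))*45 = -32*(-2*(-3 + 4) - 1*(-11))*45 = -32*(-2*1 + 11)*45 = -32*(-2 + 11)*45 = -32*9*45 = -288*45 = -12960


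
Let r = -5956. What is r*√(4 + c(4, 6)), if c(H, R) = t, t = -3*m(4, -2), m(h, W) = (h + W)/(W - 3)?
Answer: -5956*√130/5 ≈ -13582.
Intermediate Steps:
m(h, W) = (W + h)/(-3 + W)
t = 6/5 (t = -3*(-2 + 4)/(-3 - 2) = -3*2/(-5) = -(-3)*2/5 = -3*(-⅖) = 6/5 ≈ 1.2000)
c(H, R) = 6/5
r*√(4 + c(4, 6)) = -5956*√(4 + 6/5) = -5956*√130/5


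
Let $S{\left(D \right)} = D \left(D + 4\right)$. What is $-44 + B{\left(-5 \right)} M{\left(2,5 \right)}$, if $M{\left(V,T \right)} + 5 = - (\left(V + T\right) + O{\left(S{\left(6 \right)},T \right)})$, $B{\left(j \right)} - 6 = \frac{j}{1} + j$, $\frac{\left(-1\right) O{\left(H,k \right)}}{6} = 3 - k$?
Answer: $52$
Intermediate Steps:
$S{\left(D \right)} = D \left(4 + D\right)$
$O{\left(H,k \right)} = -18 + 6 k$ ($O{\left(H,k \right)} = - 6 \left(3 - k\right) = -18 + 6 k$)
$B{\left(j \right)} = 6 + 2 j$ ($B{\left(j \right)} = 6 + \left(\frac{j}{1} + j\right) = 6 + \left(j 1 + j\right) = 6 + \left(j + j\right) = 6 + 2 j$)
$M{\left(V,T \right)} = 13 - V - 7 T$ ($M{\left(V,T \right)} = -5 - \left(\left(V + T\right) + \left(-18 + 6 T\right)\right) = -5 - \left(\left(T + V\right) + \left(-18 + 6 T\right)\right) = -5 - \left(-18 + V + 7 T\right) = 13 - V - 7 T$)
$-44 + B{\left(-5 \right)} M{\left(2,5 \right)} = -44 + \left(6 + 2 \left(-5\right)\right) \left(13 - 2 - 35\right) = -44 + \left(6 - 10\right) \left(13 - 2 - 35\right) = -44 - -96 = -44 + 96 = 52$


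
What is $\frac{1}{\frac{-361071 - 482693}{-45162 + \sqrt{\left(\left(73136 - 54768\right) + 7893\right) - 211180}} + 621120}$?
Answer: $\frac{2230621819071}{1385525495307140062} - \frac{2971 i \sqrt{184919}}{2771050990614280124} \approx 1.6099 \cdot 10^{-6} - 4.6105 \cdot 10^{-13} i$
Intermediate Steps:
$\frac{1}{\frac{-361071 - 482693}{-45162 + \sqrt{\left(\left(73136 - 54768\right) + 7893\right) - 211180}} + 621120} = \frac{1}{- \frac{843764}{-45162 + \sqrt{\left(18368 + 7893\right) - 211180}} + 621120} = \frac{1}{- \frac{843764}{-45162 + \sqrt{26261 - 211180}} + 621120} = \frac{1}{- \frac{843764}{-45162 + \sqrt{-184919}} + 621120} = \frac{1}{- \frac{843764}{-45162 + i \sqrt{184919}} + 621120} = \frac{1}{621120 - \frac{843764}{-45162 + i \sqrt{184919}}}$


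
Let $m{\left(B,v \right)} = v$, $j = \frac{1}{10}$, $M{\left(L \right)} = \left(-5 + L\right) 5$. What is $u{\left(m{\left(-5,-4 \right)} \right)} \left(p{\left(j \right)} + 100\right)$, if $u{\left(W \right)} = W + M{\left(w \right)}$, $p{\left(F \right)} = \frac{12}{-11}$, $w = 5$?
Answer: $- \frac{4352}{11} \approx -395.64$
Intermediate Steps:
$M{\left(L \right)} = -25 + 5 L$
$j = \frac{1}{10} \approx 0.1$
$p{\left(F \right)} = - \frac{12}{11}$ ($p{\left(F \right)} = 12 \left(- \frac{1}{11}\right) = - \frac{12}{11}$)
$u{\left(W \right)} = W$ ($u{\left(W \right)} = W + \left(-25 + 5 \cdot 5\right) = W + \left(-25 + 25\right) = W + 0 = W$)
$u{\left(m{\left(-5,-4 \right)} \right)} \left(p{\left(j \right)} + 100\right) = - 4 \left(- \frac{12}{11} + 100\right) = \left(-4\right) \frac{1088}{11} = - \frac{4352}{11}$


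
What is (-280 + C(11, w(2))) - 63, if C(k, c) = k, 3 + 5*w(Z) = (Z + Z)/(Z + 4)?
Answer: -332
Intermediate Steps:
w(Z) = -⅗ + 2*Z/(5*(4 + Z)) (w(Z) = -⅗ + ((Z + Z)/(Z + 4))/5 = -⅗ + ((2*Z)/(4 + Z))/5 = -⅗ + (2*Z/(4 + Z))/5 = -⅗ + 2*Z/(5*(4 + Z)))
(-280 + C(11, w(2))) - 63 = (-280 + 11) - 63 = -269 - 63 = -332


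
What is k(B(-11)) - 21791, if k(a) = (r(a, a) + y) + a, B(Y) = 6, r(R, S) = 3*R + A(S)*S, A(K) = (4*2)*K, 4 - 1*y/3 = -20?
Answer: -21407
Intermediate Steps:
y = 72 (y = 12 - 3*(-20) = 12 + 60 = 72)
A(K) = 8*K
r(R, S) = 3*R + 8*S² (r(R, S) = 3*R + (8*S)*S = 3*R + 8*S²)
k(a) = 72 + 4*a + 8*a² (k(a) = ((3*a + 8*a²) + 72) + a = (72 + 3*a + 8*a²) + a = 72 + 4*a + 8*a²)
k(B(-11)) - 21791 = (72 + 4*6 + 8*6²) - 21791 = (72 + 24 + 8*36) - 21791 = (72 + 24 + 288) - 21791 = 384 - 21791 = -21407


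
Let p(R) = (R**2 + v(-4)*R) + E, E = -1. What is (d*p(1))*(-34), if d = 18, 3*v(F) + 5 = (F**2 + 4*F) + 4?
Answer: 204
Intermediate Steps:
v(F) = -1/3 + F**2/3 + 4*F/3 (v(F) = -5/3 + ((F**2 + 4*F) + 4)/3 = -5/3 + (4 + F**2 + 4*F)/3 = -5/3 + (4/3 + F**2/3 + 4*F/3) = -1/3 + F**2/3 + 4*F/3)
p(R) = -1 + R**2 - R/3 (p(R) = (R**2 + (-1/3 + (1/3)*(-4)**2 + (4/3)*(-4))*R) - 1 = (R**2 + (-1/3 + (1/3)*16 - 16/3)*R) - 1 = (R**2 + (-1/3 + 16/3 - 16/3)*R) - 1 = (R**2 - R/3) - 1 = -1 + R**2 - R/3)
(d*p(1))*(-34) = (18*(-1 + 1**2 - 1/3*1))*(-34) = (18*(-1 + 1 - 1/3))*(-34) = (18*(-1/3))*(-34) = -6*(-34) = 204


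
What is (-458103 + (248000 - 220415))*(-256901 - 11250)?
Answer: 115443832218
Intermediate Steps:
(-458103 + (248000 - 220415))*(-256901 - 11250) = (-458103 + 27585)*(-268151) = -430518*(-268151) = 115443832218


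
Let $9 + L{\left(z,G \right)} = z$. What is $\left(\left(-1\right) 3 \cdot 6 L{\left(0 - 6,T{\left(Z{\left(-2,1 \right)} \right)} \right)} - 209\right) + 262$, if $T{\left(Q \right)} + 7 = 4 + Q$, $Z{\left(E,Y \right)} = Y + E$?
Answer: $323$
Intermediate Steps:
$Z{\left(E,Y \right)} = E + Y$
$T{\left(Q \right)} = -3 + Q$ ($T{\left(Q \right)} = -7 + \left(4 + Q\right) = -3 + Q$)
$L{\left(z,G \right)} = -9 + z$
$\left(\left(-1\right) 3 \cdot 6 L{\left(0 - 6,T{\left(Z{\left(-2,1 \right)} \right)} \right)} - 209\right) + 262 = \left(\left(-1\right) 3 \cdot 6 \left(-9 + \left(0 - 6\right)\right) - 209\right) + 262 = \left(\left(-3\right) 6 \left(-9 + \left(0 - 6\right)\right) - 209\right) + 262 = \left(- 18 \left(-9 - 6\right) - 209\right) + 262 = \left(\left(-18\right) \left(-15\right) - 209\right) + 262 = \left(270 - 209\right) + 262 = 61 + 262 = 323$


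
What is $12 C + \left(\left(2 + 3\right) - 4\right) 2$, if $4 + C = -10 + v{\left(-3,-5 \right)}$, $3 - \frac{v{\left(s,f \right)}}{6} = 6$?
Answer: $-382$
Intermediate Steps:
$v{\left(s,f \right)} = -18$ ($v{\left(s,f \right)} = 18 - 36 = -18$)
$C = -32$ ($C = -4 - 28 = -32$)
$12 C + \left(\left(2 + 3\right) - 4\right) 2 = 12 \left(-32\right) + \left(\left(2 + 3\right) - 4\right) 2 = -384 + \left(5 - 4\right) 2 = -384 + 1 \cdot 2 = -384 + 2 = -382$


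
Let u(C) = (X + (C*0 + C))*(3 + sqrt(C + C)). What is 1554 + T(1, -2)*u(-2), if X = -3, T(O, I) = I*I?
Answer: 1494 - 40*I ≈ 1494.0 - 40.0*I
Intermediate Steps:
T(O, I) = I**2
u(C) = (-3 + C)*(3 + sqrt(2)*sqrt(C)) (u(C) = (-3 + (C*0 + C))*(3 + sqrt(C + C)) = (-3 + (0 + C))*(3 + sqrt(2*C)) = (-3 + C)*(3 + sqrt(2)*sqrt(C)))
1554 + T(1, -2)*u(-2) = 1554 + (-2)**2*(-9 + 3*(-2) + sqrt(2)*(-2)**(3/2) - 3*sqrt(2)*sqrt(-2)) = 1554 + 4*(-9 - 6 + sqrt(2)*(-2*I*sqrt(2)) - 3*sqrt(2)*I*sqrt(2)) = 1554 + 4*(-9 - 6 - 4*I - 6*I) = 1554 + 4*(-15 - 10*I) = 1554 + (-60 - 40*I) = 1494 - 40*I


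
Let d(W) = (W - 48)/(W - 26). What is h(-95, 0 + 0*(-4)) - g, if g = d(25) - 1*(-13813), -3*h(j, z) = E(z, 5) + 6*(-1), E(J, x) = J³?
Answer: -13834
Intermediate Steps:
d(W) = (-48 + W)/(-26 + W)
h(j, z) = 2 - z³/3 (h(j, z) = -(z³ + 6*(-1))/3 = -(z³ - 6)/3 = -(-6 + z³)/3 = 2 - z³/3)
g = 13836 (g = (-48 + 25)/(-26 + 25) - 1*(-13813) = -23/(-1) + 13813 = -1*(-23) + 13813 = 23 + 13813 = 13836)
h(-95, 0 + 0*(-4)) - g = (2 - (0 + 0*(-4))³/3) - 1*13836 = (2 - (0 + 0)³/3) - 13836 = (2 - ⅓*0³) - 13836 = (2 - ⅓*0) - 13836 = (2 + 0) - 13836 = 2 - 13836 = -13834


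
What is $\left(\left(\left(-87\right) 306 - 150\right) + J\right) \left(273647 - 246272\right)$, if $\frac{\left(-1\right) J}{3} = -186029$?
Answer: $14544748125$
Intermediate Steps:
$J = 558087$ ($J = \left(-3\right) \left(-186029\right) = 558087$)
$\left(\left(\left(-87\right) 306 - 150\right) + J\right) \left(273647 - 246272\right) = \left(\left(\left(-87\right) 306 - 150\right) + 558087\right) \left(273647 - 246272\right) = \left(\left(-26622 - 150\right) + 558087\right) 27375 = \left(-26772 + 558087\right) 27375 = 531315 \cdot 27375 = 14544748125$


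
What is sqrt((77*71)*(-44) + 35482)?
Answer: I*sqrt(205066) ≈ 452.84*I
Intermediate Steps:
sqrt((77*71)*(-44) + 35482) = sqrt(5467*(-44) + 35482) = sqrt(-240548 + 35482) = sqrt(-205066) = I*sqrt(205066)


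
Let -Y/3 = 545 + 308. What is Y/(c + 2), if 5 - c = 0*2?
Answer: -2559/7 ≈ -365.57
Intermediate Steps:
c = 5 (c = 5 - 0*2 = 5 - 1*0 = 5 + 0 = 5)
Y = -2559 (Y = -3*(545 + 308) = -3*853 = -2559)
Y/(c + 2) = -2559/(5 + 2) = -2559/7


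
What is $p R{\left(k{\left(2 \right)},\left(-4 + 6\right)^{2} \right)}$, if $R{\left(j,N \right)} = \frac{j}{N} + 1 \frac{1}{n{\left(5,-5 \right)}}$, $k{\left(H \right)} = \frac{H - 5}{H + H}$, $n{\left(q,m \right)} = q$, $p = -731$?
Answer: $- \frac{731}{80} \approx -9.1375$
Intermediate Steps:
$k{\left(H \right)} = \frac{-5 + H}{2 H}$
$R{\left(j,N \right)} = \frac{1}{5} + \frac{j}{N}$ ($R{\left(j,N \right)} = \frac{j}{N} + 1 \cdot \frac{1}{5} = \frac{j}{N} + \frac{1}{5} = \frac{1}{5} + \frac{j}{N}$)
$p R{\left(k{\left(2 \right)},\left(-4 + 6\right)^{2} \right)} = - 731 \frac{\frac{-5 + 2}{2 \cdot 2} + \frac{\left(-4 + 6\right)^{2}}{5}}{\left(-4 + 6\right)^{2}} = - 731 \frac{\frac{1}{2} \cdot \frac{1}{2} \left(-3\right) + \frac{2^{2}}{5}}{2^{2}} = - 731 \frac{- \frac{3}{4} + \frac{1}{5} \cdot 4}{4} = - 731 \frac{- \frac{3}{4} + \frac{4}{5}}{4} = - 731 \cdot \frac{1}{4} \cdot \frac{1}{20} = \left(-731\right) \frac{1}{80} = - \frac{731}{80}$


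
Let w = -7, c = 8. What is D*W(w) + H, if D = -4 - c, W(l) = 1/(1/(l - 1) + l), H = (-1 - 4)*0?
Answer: 32/19 ≈ 1.6842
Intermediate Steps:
H = 0 (H = -5*0 = 0)
W(l) = 1/(l + 1/(-1 + l)) (W(l) = 1/(1/(-1 + l) + l) = 1/(l + 1/(-1 + l)))
D = -12 (D = -4 - 1*8 = -4 - 8 = -12)
D*W(w) + H = -12*(-1 - 7)/(1 + (-7)**2 - 1*(-7)) + 0 = -12*(-8)/(1 + 49 + 7) + 0 = -12*(-8)/57 + 0 = -4*(-8)/19 + 0 = -12*(-8/57) + 0 = 32/19 + 0 = 32/19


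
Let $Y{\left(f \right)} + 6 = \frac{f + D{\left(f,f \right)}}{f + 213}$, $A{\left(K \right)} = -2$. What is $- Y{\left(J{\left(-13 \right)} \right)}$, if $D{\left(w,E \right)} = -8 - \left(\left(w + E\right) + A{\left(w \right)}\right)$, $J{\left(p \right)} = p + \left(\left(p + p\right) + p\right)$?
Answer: $\frac{40}{7} \approx 5.7143$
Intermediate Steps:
$J{\left(p \right)} = 4 p$ ($J{\left(p \right)} = p + \left(2 p + p\right) = p + 3 p = 4 p$)
$D{\left(w,E \right)} = -6 - E - w$ ($D{\left(w,E \right)} = -8 - \left(\left(w + E\right) - 2\right) = -8 - \left(\left(E + w\right) - 2\right) = -8 - \left(-2 + E + w\right) = -6 - E - w$)
$Y{\left(f \right)} = -6 + \frac{-6 - f}{213 + f}$ ($Y{\left(f \right)} = -6 + \frac{f - \left(6 + 2 f\right)}{f + 213} = -6 + \frac{f - \left(6 + 2 f\right)}{213 + f} = -6 + \frac{-6 - f}{213 + f}$)
$- Y{\left(J{\left(-13 \right)} \right)} = - \frac{-1284 - 7 \cdot 4 \left(-13\right)}{213 + 4 \left(-13\right)} = - \frac{-1284 - -364}{213 - 52} = - \frac{-1284 + 364}{161} = - \frac{-920}{161} = \left(-1\right) \left(- \frac{40}{7}\right) = \frac{40}{7}$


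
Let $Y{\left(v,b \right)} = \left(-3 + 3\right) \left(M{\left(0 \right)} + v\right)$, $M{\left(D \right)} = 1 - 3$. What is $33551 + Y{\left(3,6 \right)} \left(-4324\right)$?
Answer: $33551$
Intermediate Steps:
$M{\left(D \right)} = -2$ ($M{\left(D \right)} = 1 - 3 = -2$)
$Y{\left(v,b \right)} = 0$ ($Y{\left(v,b \right)} = \left(-3 + 3\right) \left(-2 + v\right) = 0 \left(-2 + v\right) = 0$)
$33551 + Y{\left(3,6 \right)} \left(-4324\right) = 33551 + 0 \left(-4324\right) = 33551 + 0 = 33551$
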